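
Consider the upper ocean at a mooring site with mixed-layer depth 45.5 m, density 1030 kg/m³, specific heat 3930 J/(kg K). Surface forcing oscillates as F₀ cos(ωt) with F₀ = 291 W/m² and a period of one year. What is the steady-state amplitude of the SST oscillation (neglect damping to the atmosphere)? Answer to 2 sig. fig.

7.9 K

Areal heat capacity C = ρ c_p D = 1030 × 3930 × 45.5 = 1.84×10^8 J m⁻² K⁻¹.
Angular frequency ω = 2π / T = 2π / 3.15×10^7 s = 1.99×10^-7 s⁻¹.
Cω = 1.84×10^8 × 1.99×10^-7 = 36.7 W/(m²·K).
Amplitude A = F₀ / (Cω) = 291 / 36.7 = 7.93 K.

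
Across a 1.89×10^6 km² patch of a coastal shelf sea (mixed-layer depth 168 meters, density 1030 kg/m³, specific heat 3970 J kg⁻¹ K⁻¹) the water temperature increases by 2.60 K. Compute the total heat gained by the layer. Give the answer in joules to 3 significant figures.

3.38×10^21 J

Areal heat capacity C = ρ c_p D = 1030 × 3970 × 168 = 6.87×10^8 J m⁻² K⁻¹.
Heat per unit area: q = C ΔT = 6.87×10^8 × 2.60 = 1.79×10^9 J/m².
Total heat: Q = q × A = 1.79×10^9 × (1.89×10^6 × 10⁶ m²) = 3.38×10^21 J.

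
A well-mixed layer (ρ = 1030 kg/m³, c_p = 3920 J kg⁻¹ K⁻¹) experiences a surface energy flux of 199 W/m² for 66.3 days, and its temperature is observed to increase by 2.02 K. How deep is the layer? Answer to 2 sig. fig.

Heat input Q = F Δt = 199 × 5.73×10^6 s = 1.14×10^9 J/m².
Required areal heat capacity C = Q / ΔT = 5.64×10^8 J/(m²·K).
Depth D = C / (ρ c_p) = 5.64×10^8 / (1030 × 3920) = 140 m.

140 m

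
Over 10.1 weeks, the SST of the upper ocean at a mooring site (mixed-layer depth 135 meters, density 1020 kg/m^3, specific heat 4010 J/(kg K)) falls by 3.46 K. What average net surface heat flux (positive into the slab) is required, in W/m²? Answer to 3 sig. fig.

-313

Areal heat capacity C = ρ c_p D = 1020 × 4010 × 135 = 5.52×10^8 J/(m²·K).
Required heat per unit area: Q = C ΔT = 5.52×10^8 × -3.46 = -1.91×10^9 J/m².
Flux F = Q / Δt = -1.91×10^9 / 6.11×10^6 s = -313 W/m².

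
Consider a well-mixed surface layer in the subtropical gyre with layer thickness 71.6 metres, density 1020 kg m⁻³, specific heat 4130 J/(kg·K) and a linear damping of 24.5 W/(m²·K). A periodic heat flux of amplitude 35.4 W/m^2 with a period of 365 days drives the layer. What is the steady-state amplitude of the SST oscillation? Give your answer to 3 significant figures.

0.545 K

Areal heat capacity C = ρ c_p D = 1020 × 4130 × 71.6 = 3.02×10^8 J m⁻² K⁻¹.
Angular frequency ω = 2π / T = 2π / 3.15×10^7 s = 1.99×10^-7 s⁻¹.
√((Cω)² + λ²) = √((60.1)² + 24.5²) = 64.9 W/(m²·K).
Amplitude A = F₀ / √((Cω)²+λ²) = 35.4 / 64.9 = 0.545 K.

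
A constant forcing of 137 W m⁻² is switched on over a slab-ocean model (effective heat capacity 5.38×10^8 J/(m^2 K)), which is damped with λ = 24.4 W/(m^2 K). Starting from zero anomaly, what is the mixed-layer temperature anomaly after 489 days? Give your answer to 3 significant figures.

4.79 K

Areal heat capacity C = 5.38×10^8 J/(m^2 K) (given).
τ = C / λ = 5.38×10^8 / 24.4 = 2.20×10^7 s.
Equilibrium anomaly ΔT_eq = F / λ = 137 / 24.4 = 5.61 K.
t = 489 days = 4.22×10^7 s, so t/τ = 1.92.
ΔT(t) = ΔT_eq (1 − e^(−t/τ)) = 5.61 × (1 − e^−1.92) = 4.79 K.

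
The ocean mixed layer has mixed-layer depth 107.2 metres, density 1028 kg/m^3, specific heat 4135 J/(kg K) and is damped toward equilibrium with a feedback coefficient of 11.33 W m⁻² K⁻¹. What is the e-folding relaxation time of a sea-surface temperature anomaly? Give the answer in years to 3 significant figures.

1.27 years

Areal heat capacity C = ρ c_p D = 1028 × 4135 × 107.2 = 4.56×10^8 J/(m^2 K).
Relaxation time τ = C / λ = 4.56×10^8 / 11.33 = 4.02×10^7 s.
In years: 4.02×10^7 s / (3.156×10^7 s/year) = 1.27 years.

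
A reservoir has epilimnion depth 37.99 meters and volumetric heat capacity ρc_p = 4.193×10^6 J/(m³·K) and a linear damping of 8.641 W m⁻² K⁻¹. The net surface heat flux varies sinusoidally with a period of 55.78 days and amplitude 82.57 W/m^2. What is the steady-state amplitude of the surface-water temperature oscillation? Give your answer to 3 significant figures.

0.397 K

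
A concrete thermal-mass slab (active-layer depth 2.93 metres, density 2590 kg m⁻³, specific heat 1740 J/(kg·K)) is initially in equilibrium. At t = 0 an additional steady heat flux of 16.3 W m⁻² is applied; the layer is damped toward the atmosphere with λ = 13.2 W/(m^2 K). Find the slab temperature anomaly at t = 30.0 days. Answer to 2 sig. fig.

Areal heat capacity C = ρ c_p D = 2590 × 1740 × 2.93 = 1.32×10^7 J m⁻² K⁻¹.
τ = C / λ = 1.32×10^7 / 13.2 = 1.00×10^6 s.
Equilibrium anomaly ΔT_eq = F / λ = 16.3 / 13.2 = 1.23 K.
t = 30.0 days = 2.59×10^6 s, so t/τ = 2.59.
ΔT(t) = ΔT_eq (1 − e^(−t/τ)) = 1.23 × (1 − e^−2.59) = 1.14 K.

1.1 K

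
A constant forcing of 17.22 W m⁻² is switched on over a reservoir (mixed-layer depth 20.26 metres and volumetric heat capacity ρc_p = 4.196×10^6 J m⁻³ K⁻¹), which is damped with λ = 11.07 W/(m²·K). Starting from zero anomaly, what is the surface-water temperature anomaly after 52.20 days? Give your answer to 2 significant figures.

Areal heat capacity C = ρc_p × D = 4.196×10^6 × 20.26 = 8.50×10^7 J/(m^2 K).
τ = C / λ = 8.50×10^7 / 11.07 = 7.68×10^6 s.
Equilibrium anomaly ΔT_eq = F / λ = 17.22 / 11.07 = 1.56 K.
t = 52.20 days = 4.51×10^6 s, so t/τ = 0.587.
ΔT(t) = ΔT_eq (1 − e^(−t/τ)) = 1.56 × (1 − e^−0.587) = 0.691 K.

0.69 K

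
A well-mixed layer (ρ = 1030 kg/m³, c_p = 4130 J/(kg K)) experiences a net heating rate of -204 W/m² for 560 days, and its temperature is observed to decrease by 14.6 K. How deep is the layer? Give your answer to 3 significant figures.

159 m

Heat input Q = F Δt = -204 × 4.84×10^7 s = -9.87×10^9 J/m².
Required areal heat capacity C = Q / ΔT = 6.76×10^8 J/(m²·K).
Depth D = C / (ρ c_p) = 6.76×10^8 / (1030 × 4130) = 159 m.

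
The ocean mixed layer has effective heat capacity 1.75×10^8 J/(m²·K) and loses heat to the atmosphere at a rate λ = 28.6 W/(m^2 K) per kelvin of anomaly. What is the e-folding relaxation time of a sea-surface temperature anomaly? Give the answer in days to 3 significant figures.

Areal heat capacity C = 1.75×10^8 J/(m²·K) (given).
Relaxation time τ = C / λ = 1.75×10^8 / 28.6 = 6.12×10^6 s.
In days: 6.12×10^6 s / (86400 s/day) = 70.8 days.

70.8 days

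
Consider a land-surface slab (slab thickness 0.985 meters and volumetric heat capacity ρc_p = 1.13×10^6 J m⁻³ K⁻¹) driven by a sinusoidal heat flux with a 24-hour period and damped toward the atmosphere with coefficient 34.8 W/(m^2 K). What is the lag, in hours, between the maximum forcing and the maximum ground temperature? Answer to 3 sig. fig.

4.45 hours

Areal heat capacity C = ρc_p × D = 1.13×10^6 × 0.985 = 1.11×10^6 J/(m^2 K).
ω = 2π / 86400 s = 7.27×10^-5 s⁻¹.
Phase lag φ = arctan(Cω/λ) = arctan(80.9/34.8) = 1.16 rad.
Time lag = φ / ω = 1.16 / 7.27×10^-5 = 16000 s = 4.45 hours.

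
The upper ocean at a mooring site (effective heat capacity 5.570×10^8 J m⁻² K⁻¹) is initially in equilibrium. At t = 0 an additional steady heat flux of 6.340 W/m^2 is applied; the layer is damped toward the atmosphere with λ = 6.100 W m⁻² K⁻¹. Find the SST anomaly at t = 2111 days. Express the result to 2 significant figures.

0.90 K

Areal heat capacity C = 5.570×10^8 J m⁻² K⁻¹ (given).
τ = C / λ = 5.57×10^8 / 6.100 = 9.13×10^7 s.
Equilibrium anomaly ΔT_eq = F / λ = 6.340 / 6.100 = 1.04 K.
t = 2111 days = 1.82×10^8 s, so t/τ = 2.00.
ΔT(t) = ΔT_eq (1 − e^(−t/τ)) = 1.04 × (1 − e^−2.00) = 0.898 K.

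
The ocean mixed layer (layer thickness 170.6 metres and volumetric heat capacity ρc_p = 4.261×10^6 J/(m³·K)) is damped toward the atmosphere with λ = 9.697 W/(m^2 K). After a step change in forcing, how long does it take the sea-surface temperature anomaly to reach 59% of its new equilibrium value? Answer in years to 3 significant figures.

2.12 years

Areal heat capacity C = ρc_p × D = 4.261×10^6 × 170.6 = 7.27×10^8 J/(m²·K).
τ = C / λ = 7.27×10^8 / 9.697 = 7.50×10^7 s.
Fraction reached: 1 − e^(−t/τ) = 0.59 ⇒ t = −τ ln(1 − 0.59) = τ × 0.892.
t = 6.68×10^7 s = 2.12 years.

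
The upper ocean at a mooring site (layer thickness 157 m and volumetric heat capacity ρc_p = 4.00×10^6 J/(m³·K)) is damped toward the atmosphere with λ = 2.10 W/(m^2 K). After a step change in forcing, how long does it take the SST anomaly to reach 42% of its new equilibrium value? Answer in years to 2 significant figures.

5.2 years

Areal heat capacity C = ρc_p × D = 4.00×10^6 × 157 = 6.28×10^8 J/(m^2 K).
τ = C / λ = 6.28×10^8 / 2.10 = 2.99×10^8 s.
Fraction reached: 1 − e^(−t/τ) = 0.42 ⇒ t = −τ ln(1 − 0.42) = τ × 0.545.
t = 1.63×10^8 s = 5.16 years.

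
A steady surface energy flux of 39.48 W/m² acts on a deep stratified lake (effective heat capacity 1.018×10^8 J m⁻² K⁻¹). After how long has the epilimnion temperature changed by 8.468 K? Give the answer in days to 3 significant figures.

253 days

Areal heat capacity C = 1.018×10^8 J m⁻² K⁻¹ (given).
Time required: Δt = C ΔT / F = 1.02×10^8 × 8.468 / 39.48 = 2.18×10^7 s.
In days: 2.18×10^7 s / (86400 s/day) = 253 days.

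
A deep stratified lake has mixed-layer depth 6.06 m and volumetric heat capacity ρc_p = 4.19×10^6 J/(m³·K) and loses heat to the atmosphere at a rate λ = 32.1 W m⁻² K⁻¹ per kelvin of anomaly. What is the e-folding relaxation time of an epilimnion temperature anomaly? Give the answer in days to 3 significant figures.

9.16 days

Areal heat capacity C = ρc_p × D = 4.19×10^6 × 6.06 = 2.54×10^7 J/(m²·K).
Relaxation time τ = C / λ = 2.54×10^7 / 32.1 = 7.91×10^5 s.
In days: 7.91×10^5 s / (86400 s/day) = 9.16 days.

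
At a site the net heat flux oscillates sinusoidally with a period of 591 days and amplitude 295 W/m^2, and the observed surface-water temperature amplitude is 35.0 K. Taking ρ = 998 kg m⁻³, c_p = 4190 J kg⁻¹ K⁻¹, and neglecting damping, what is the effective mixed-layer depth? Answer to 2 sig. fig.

ω = 2π / 5.11×10^7 s = 1.23×10^-7 s⁻¹.
Required C = F₀ / (A ω) = 295 / (35.0 × 1.23×10^-7) = 6.85×10^7 J/(m²·K).
D = C / (ρ c_p) = 6.85×10^7 / (998 × 4190) = 16.4 m.

16 m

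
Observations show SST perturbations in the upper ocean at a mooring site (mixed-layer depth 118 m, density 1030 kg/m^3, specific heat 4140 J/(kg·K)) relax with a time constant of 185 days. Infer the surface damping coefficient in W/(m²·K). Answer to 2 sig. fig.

Areal heat capacity C = ρ c_p D = 1030 × 4140 × 118 = 5.03×10^8 J/(m²·K).
τ = 185 days = 1.60×10^7 s.
λ = C / τ = 5.03×10^8 / 1.60×10^7 = 31.5 W/(m²·K).

31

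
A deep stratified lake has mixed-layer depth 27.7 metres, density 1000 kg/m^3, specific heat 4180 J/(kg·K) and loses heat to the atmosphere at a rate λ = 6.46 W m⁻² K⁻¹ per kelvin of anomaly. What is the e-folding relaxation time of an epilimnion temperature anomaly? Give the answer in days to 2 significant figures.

210 days

Areal heat capacity C = ρ c_p D = 1000 × 4180 × 27.7 = 1.16×10^8 J/(m^2 K).
Relaxation time τ = C / λ = 1.16×10^8 / 6.46 = 1.79×10^7 s.
In days: 1.79×10^7 s / (86400 s/day) = 207 days.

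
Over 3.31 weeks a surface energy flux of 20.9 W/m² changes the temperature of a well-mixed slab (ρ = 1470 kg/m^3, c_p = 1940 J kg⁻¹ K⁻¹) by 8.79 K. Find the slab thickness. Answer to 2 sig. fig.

Heat input Q = F Δt = 20.9 × 2.00×10^6 s = 4.18×10^7 J/m².
Required areal heat capacity C = Q / ΔT = 4.76×10^6 J/(m²·K).
Depth D = C / (ρ c_p) = 4.76×10^6 / (1470 × 1940) = 1.67 m.

1.7 m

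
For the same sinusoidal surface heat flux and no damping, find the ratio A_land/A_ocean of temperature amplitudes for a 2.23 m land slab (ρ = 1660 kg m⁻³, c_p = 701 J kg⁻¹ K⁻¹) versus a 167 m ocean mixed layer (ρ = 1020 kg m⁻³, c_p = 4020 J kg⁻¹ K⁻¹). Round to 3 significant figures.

264

C_ocean = 1020 × 4020 × 167 = 6.85×10^8 J/(m²·K).
C_land = 1660 × 701 × 2.23 = 2.59×10^6 J/(m²·K).
Undamped amplitude ∝ 1/C, so A_land/A_ocean = C_ocean/C_land = 264.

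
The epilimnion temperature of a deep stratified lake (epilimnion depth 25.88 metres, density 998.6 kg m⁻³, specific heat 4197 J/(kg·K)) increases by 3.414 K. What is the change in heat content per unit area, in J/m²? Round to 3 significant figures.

Areal heat capacity C = ρ c_p D = 998.6 × 4197 × 25.88 = 1.08×10^8 J m⁻² K⁻¹.
ΔQ = C ΔT = 1.08×10^8 × 3.414 = 3.70×10^8 J/m².

3.70×10^8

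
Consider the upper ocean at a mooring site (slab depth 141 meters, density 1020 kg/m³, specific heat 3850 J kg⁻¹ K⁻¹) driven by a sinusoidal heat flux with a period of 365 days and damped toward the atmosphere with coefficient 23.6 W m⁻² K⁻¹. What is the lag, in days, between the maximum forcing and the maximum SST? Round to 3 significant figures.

Areal heat capacity C = ρ c_p D = 1020 × 3850 × 141 = 5.54×10^8 J/(m²·K).
ω = 2π / 3.15×10^7 s = 1.99×10^-7 s⁻¹.
Phase lag φ = arctan(Cω/λ) = arctan(110/23.6) = 1.36 rad.
Time lag = φ / ω = 1.36 / 1.99×10^-7 = 6.83×10^6 s = 79.0 days.

79.0 days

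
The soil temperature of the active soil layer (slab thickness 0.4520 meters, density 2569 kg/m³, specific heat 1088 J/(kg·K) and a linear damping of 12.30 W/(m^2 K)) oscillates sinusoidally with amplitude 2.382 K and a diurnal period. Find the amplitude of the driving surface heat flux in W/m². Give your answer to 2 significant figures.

Areal heat capacity C = ρ c_p D = 2569 × 1088 × 0.4520 = 1.26×10^6 J/(m²·K).
ω = 2π / 86400 s = 7.27×10^-5 s⁻¹.
√((Cω)² + λ²) = √((91.9)² + 12.30²) = 92.7 W/(m²·K).
F₀ = A × √((Cω)²+λ²) = 2.382 × 92.7 = 221 W/m².

220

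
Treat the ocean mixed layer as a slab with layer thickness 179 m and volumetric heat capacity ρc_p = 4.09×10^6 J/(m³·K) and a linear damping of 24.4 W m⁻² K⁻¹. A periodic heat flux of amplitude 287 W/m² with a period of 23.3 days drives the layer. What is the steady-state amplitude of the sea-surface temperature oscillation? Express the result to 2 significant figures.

Areal heat capacity C = ρc_p × D = 4.09×10^6 × 179 = 7.32×10^8 J/(m^2 K).
Angular frequency ω = 2π / T = 2π / 2.01×10^6 s = 3.12×10^-6 s⁻¹.
√((Cω)² + λ²) = √((2290)² + 24.4²) = 2290 W/(m²·K).
Amplitude A = F₀ / √((Cω)²+λ²) = 287 / 2290 = 0.126 K.

0.13 K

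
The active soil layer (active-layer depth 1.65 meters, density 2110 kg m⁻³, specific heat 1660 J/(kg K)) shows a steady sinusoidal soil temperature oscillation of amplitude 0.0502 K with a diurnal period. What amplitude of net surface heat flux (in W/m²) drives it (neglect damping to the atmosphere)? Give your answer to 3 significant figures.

21.1

Areal heat capacity C = ρ c_p D = 2110 × 1660 × 1.65 = 5.78×10^6 J/(m^2 K).
ω = 2π / 86400 s = 7.27×10^-5 s⁻¹.
Cω = 5.78×10^6 × 7.27×10^-5 = 420 W/(m²·K).
F₀ = A × Cω = 0.0502 × 420 = 21.1 W/m².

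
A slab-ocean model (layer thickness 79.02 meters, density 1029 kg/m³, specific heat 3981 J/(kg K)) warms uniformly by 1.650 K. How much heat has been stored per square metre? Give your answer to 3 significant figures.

Areal heat capacity C = ρ c_p D = 1029 × 3981 × 79.02 = 3.24×10^8 J/(m^2 K).
ΔQ = C ΔT = 3.24×10^8 × 1.650 = 5.34×10^8 J/m².

5.34×10^8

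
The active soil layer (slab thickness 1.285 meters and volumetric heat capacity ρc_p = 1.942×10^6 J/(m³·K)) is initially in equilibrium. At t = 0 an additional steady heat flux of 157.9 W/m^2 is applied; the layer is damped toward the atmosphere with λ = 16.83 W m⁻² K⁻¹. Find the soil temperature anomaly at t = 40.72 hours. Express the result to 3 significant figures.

Areal heat capacity C = ρc_p × D = 1.942×10^6 × 1.285 = 2.50×10^6 J/(m²·K).
τ = C / λ = 2.50×10^6 / 16.83 = 1.48×10^5 s.
Equilibrium anomaly ΔT_eq = F / λ = 157.9 / 16.83 = 9.38 K.
t = 40.72 hours = 1.47×10^5 s, so t/τ = 0.989.
ΔT(t) = ΔT_eq (1 − e^(−t/τ)) = 9.38 × (1 − e^−0.989) = 5.89 K.

5.89 K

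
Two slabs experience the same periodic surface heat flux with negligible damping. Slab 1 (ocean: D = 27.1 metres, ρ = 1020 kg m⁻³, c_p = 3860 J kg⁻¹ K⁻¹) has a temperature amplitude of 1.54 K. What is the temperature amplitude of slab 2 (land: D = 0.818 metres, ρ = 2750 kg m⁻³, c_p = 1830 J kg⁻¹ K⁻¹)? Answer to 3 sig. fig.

C_ocean = 1.07×10^8 J/(m²·K); C_land = 4.12×10^6 J/(m²·K).
A ∝ 1/C ⇒ A_land = A_ocean × C_ocean/C_land = 1.54 × 25.9 = 39.9 K.

39.9 K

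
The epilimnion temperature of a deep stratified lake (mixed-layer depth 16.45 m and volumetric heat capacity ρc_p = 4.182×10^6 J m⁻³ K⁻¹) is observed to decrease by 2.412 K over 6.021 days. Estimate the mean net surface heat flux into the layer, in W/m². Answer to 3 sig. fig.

-319

Areal heat capacity C = ρc_p × D = 4.182×10^6 × 16.45 = 6.88×10^7 J/(m²·K).
Required heat per unit area: Q = C ΔT = 6.88×10^7 × -2.412 = -1.66×10^8 J/m².
Flux F = Q / Δt = -1.66×10^8 / 5.20×10^5 s = -319 W/m².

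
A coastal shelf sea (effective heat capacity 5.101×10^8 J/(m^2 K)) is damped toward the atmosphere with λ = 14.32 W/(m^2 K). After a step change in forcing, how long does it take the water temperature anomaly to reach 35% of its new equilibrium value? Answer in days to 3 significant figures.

178 days

Areal heat capacity C = 5.101×10^8 J/(m^2 K) (given).
τ = C / λ = 5.10×10^8 / 14.32 = 3.56×10^7 s.
Fraction reached: 1 − e^(−t/τ) = 0.35 ⇒ t = −τ ln(1 − 0.35) = τ × 0.431.
t = 1.53×10^7 s = 178 days.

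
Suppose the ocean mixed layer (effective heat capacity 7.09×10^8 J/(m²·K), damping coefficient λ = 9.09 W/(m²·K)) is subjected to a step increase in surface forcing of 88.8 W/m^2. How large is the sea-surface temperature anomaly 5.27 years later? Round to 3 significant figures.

Areal heat capacity C = 7.09×10^8 J/(m²·K) (given).
τ = C / λ = 7.09×10^8 / 9.09 = 7.80×10^7 s.
Equilibrium anomaly ΔT_eq = F / λ = 88.8 / 9.09 = 9.77 K.
t = 5.27 years = 1.66×10^8 s, so t/τ = 2.13.
ΔT(t) = ΔT_eq (1 − e^(−t/τ)) = 9.77 × (1 − e^−2.13) = 8.61 K.

8.61 K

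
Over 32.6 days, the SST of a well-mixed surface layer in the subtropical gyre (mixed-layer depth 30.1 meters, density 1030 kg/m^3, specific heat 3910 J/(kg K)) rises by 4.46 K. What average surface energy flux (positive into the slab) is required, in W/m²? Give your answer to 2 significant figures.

190

Areal heat capacity C = ρ c_p D = 1030 × 3910 × 30.1 = 1.21×10^8 J/(m²·K).
Required heat per unit area: Q = C ΔT = 1.21×10^8 × 4.46 = 5.41×10^8 J/m².
Flux F = Q / Δt = 5.41×10^8 / 2.82×10^6 s = 192 W/m².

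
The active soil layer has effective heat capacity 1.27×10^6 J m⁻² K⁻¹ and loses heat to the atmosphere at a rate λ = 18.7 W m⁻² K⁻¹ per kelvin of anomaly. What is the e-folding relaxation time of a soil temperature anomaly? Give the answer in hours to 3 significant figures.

Areal heat capacity C = 1.27×10^6 J m⁻² K⁻¹ (given).
Relaxation time τ = C / λ = 1.27×10^6 / 18.7 = 67900 s.
In hours: 67900 s / (3600 s/hour) = 18.9 hours.

18.9 hours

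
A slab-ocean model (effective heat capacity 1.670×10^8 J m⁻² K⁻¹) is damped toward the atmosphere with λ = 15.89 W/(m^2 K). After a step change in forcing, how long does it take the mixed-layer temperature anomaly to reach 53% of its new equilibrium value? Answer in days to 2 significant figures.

Areal heat capacity C = 1.670×10^8 J m⁻² K⁻¹ (given).
τ = C / λ = 1.67×10^8 / 15.89 = 1.05×10^7 s.
Fraction reached: 1 − e^(−t/τ) = 0.53 ⇒ t = −τ ln(1 − 0.53) = τ × 0.755.
t = 7.94×10^6 s = 91.8 days.

92 days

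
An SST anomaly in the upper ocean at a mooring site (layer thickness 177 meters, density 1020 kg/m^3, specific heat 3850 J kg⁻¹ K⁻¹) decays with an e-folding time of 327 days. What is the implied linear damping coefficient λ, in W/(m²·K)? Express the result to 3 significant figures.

24.6

Areal heat capacity C = ρ c_p D = 1020 × 3850 × 177 = 6.95×10^8 J/(m²·K).
τ = 327 days = 2.83×10^7 s.
λ = C / τ = 6.95×10^8 / 2.83×10^7 = 24.6 W/(m²·K).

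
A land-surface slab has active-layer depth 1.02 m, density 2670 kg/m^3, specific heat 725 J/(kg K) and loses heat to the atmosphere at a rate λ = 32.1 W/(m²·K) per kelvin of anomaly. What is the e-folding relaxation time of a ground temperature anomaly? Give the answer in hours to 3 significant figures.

Areal heat capacity C = ρ c_p D = 2670 × 725 × 1.02 = 1.97×10^6 J m⁻² K⁻¹.
Relaxation time τ = C / λ = 1.97×10^6 / 32.1 = 61500 s.
In hours: 61500 s / (3600 s/hour) = 17.1 hours.

17.1 hours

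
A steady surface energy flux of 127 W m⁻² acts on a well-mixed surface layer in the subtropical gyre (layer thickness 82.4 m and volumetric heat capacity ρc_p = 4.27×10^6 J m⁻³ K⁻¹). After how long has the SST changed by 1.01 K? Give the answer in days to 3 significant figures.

Areal heat capacity C = ρc_p × D = 4.27×10^6 × 82.4 = 3.52×10^8 J/(m^2 K).
Time required: Δt = C ΔT / F = 3.52×10^8 × 1.01 / 127 = 2.80×10^6 s.
In days: 2.80×10^6 s / (86400 s/day) = 32.4 days.

32.4 days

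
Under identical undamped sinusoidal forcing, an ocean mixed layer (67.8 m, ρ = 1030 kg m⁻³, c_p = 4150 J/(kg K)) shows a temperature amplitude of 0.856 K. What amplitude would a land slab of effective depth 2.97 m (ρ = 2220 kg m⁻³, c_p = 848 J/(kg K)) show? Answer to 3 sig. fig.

44.4 K

C_ocean = 2.90×10^8 J/(m²·K); C_land = 5.59×10^6 J/(m²·K).
A ∝ 1/C ⇒ A_land = A_ocean × C_ocean/C_land = 0.856 × 51.8 = 44.4 K.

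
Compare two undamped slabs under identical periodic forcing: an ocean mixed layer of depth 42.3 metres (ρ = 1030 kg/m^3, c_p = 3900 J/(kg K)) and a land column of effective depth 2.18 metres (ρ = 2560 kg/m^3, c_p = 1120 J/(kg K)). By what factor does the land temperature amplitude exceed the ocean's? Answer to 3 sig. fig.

27.2

C_ocean = 1030 × 3900 × 42.3 = 1.70×10^8 J/(m²·K).
C_land = 2560 × 1120 × 2.18 = 6.25×10^6 J/(m²·K).
Undamped amplitude ∝ 1/C, so A_land/A_ocean = C_ocean/C_land = 27.2.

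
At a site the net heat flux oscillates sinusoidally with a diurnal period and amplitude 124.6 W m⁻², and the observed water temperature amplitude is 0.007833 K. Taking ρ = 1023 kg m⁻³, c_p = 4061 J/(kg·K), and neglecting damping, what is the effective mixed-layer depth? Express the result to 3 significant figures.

52.7 m

ω = 2π / 86400 s = 7.27×10^-5 s⁻¹.
Required C = F₀ / (A ω) = 124.6 / (0.007833 × 7.27×10^-5) = 2.19×10^8 J/(m²·K).
D = C / (ρ c_p) = 2.19×10^8 / (1023 × 4061) = 52.7 m.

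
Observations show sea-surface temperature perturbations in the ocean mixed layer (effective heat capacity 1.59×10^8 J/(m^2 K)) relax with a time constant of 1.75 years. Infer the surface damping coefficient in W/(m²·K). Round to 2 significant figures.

Areal heat capacity C = 1.59×10^8 J/(m^2 K) (given).
τ = 1.75 years = 5.52×10^7 s.
λ = C / τ = 1.59×10^8 / 5.52×10^7 = 2.88 W/(m²·K).

2.9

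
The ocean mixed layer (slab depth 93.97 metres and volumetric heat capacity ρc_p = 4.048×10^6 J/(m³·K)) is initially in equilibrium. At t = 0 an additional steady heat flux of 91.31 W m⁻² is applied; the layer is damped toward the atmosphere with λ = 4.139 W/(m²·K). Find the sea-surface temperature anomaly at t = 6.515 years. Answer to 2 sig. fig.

Areal heat capacity C = ρc_p × D = 4.048×10^6 × 93.97 = 3.80×10^8 J/(m^2 K).
τ = C / λ = 3.80×10^8 / 4.139 = 9.19×10^7 s.
Equilibrium anomaly ΔT_eq = F / λ = 91.31 / 4.139 = 22.1 K.
t = 6.515 years = 2.06×10^8 s, so t/τ = 2.24.
ΔT(t) = ΔT_eq (1 − e^(−t/τ)) = 22.1 × (1 − e^−2.24) = 19.7 K.

20 K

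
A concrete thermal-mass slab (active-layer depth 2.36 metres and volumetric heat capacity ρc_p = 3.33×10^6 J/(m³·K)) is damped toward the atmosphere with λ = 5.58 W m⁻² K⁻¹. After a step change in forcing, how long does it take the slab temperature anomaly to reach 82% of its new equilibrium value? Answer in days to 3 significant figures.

28.0 days

Areal heat capacity C = ρc_p × D = 3.33×10^6 × 2.36 = 7.86×10^6 J m⁻² K⁻¹.
τ = C / λ = 7.86×10^6 / 5.58 = 1.41×10^6 s.
Fraction reached: 1 − e^(−t/τ) = 0.82 ⇒ t = −τ ln(1 − 0.82) = τ × 1.71.
t = 2.42×10^6 s = 28.0 days.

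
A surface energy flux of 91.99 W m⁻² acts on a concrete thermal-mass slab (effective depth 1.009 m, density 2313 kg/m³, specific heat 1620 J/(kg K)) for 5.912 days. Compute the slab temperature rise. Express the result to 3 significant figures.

Areal heat capacity C = ρ c_p D = 2313 × 1620 × 1.009 = 3.78×10^6 J/(m²·K).
Net heat input Q = F Δt = 91.99 × (5.912 days × 86400 s/day) = 4.70×10^7 J/m².
ΔT = Q / C = 4.70×10^7 / 3.78×10^6 = 12.4 K.

12.4 K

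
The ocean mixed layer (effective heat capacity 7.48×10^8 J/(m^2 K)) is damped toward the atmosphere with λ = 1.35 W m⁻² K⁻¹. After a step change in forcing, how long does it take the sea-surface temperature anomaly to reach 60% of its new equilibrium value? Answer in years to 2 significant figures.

16 years

Areal heat capacity C = 7.48×10^8 J/(m^2 K) (given).
τ = C / λ = 7.48×10^8 / 1.35 = 5.54×10^8 s.
Fraction reached: 1 − e^(−t/τ) = 0.60 ⇒ t = −τ ln(1 − 0.60) = τ × 0.916.
t = 5.08×10^8 s = 16.1 years.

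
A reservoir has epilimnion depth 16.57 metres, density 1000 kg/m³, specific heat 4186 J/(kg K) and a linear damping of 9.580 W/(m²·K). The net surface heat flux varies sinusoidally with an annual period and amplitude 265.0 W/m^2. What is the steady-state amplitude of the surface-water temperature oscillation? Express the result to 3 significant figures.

15.8 K

Areal heat capacity C = ρ c_p D = 1000 × 4186 × 16.57 = 6.94×10^7 J/(m²·K).
Angular frequency ω = 2π / T = 2π / 3.15×10^7 s = 1.99×10^-7 s⁻¹.
√((Cω)² + λ²) = √((13.8)² + 9.580²) = 16.8 W/(m²·K).
Amplitude A = F₀ / √((Cω)²+λ²) = 265.0 / 16.8 = 15.8 K.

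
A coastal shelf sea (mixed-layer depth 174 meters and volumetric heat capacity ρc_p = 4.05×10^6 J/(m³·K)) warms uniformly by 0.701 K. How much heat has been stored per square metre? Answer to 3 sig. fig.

4.94×10^8

Areal heat capacity C = ρc_p × D = 4.05×10^6 × 174 = 7.05×10^8 J/(m^2 K).
ΔQ = C ΔT = 7.05×10^8 × 0.701 = 4.94×10^8 J/m².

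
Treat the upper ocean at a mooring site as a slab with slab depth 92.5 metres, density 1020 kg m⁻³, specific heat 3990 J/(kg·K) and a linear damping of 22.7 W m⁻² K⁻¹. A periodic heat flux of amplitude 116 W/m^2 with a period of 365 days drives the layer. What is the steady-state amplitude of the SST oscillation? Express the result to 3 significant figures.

1.48 K

Areal heat capacity C = ρ c_p D = 1020 × 3990 × 92.5 = 3.76×10^8 J/(m²·K).
Angular frequency ω = 2π / T = 2π / 3.15×10^7 s = 1.99×10^-7 s⁻¹.
√((Cω)² + λ²) = √((75.0)² + 22.7²) = 78.4 W/(m²·K).
Amplitude A = F₀ / √((Cω)²+λ²) = 116 / 78.4 = 1.48 K.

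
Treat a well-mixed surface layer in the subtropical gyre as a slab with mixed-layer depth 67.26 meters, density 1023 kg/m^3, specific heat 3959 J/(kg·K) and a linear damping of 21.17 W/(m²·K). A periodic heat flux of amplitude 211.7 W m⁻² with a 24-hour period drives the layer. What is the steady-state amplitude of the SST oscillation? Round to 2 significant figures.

Areal heat capacity C = ρ c_p D = 1023 × 3959 × 67.26 = 2.72×10^8 J m⁻² K⁻¹.
Angular frequency ω = 2π / T = 2π / 86400 s = 7.27×10^-5 s⁻¹.
√((Cω)² + λ²) = √((19800)² + 21.17²) = 19800 W/(m²·K).
Amplitude A = F₀ / √((Cω)²+λ²) = 211.7 / 19800 = 0.0107 K.

0.011 K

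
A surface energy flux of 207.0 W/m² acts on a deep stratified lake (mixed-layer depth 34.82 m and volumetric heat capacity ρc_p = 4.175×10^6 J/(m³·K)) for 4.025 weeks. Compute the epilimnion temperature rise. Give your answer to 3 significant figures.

3.47 K

Areal heat capacity C = ρc_p × D = 4.175×10^6 × 34.82 = 1.45×10^8 J/(m^2 K).
Net heat input Q = F Δt = 207.0 × (4.025 weeks × 6.048×10^5 s/week) = 5.04×10^8 J/m².
ΔT = Q / C = 5.04×10^8 / 1.45×10^8 = 3.47 K.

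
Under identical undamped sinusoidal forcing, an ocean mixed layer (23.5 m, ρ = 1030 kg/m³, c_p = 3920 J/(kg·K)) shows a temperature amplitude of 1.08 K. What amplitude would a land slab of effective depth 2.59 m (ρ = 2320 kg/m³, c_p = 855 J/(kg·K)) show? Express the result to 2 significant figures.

20 K

C_ocean = 9.49×10^7 J/(m²·K); C_land = 5.14×10^6 J/(m²·K).
A ∝ 1/C ⇒ A_land = A_ocean × C_ocean/C_land = 1.08 × 18.5 = 19.9 K.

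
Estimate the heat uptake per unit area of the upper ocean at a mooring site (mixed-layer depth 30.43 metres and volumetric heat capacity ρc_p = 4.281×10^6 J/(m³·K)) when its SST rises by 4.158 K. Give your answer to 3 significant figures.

5.42×10^8

Areal heat capacity C = ρc_p × D = 4.281×10^6 × 30.43 = 1.30×10^8 J m⁻² K⁻¹.
ΔQ = C ΔT = 1.30×10^8 × 4.158 = 5.42×10^8 J/m².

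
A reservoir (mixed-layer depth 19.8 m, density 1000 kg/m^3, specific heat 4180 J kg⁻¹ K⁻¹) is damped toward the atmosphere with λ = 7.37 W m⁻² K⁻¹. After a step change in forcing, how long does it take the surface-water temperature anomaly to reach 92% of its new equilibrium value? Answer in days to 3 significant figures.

Areal heat capacity C = ρ c_p D = 1000 × 4180 × 19.8 = 8.28×10^7 J/(m^2 K).
τ = C / λ = 8.28×10^7 / 7.37 = 1.12×10^7 s.
Fraction reached: 1 − e^(−t/τ) = 0.92 ⇒ t = −τ ln(1 − 0.92) = τ × 2.53.
t = 2.84×10^7 s = 328 days.

328 days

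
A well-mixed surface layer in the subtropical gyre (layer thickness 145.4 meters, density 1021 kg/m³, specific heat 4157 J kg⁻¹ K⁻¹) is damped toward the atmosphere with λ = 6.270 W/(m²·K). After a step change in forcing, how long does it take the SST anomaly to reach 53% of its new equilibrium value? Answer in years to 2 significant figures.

2.4 years

Areal heat capacity C = ρ c_p D = 1021 × 4157 × 145.4 = 6.17×10^8 J/(m^2 K).
τ = C / λ = 6.17×10^8 / 6.270 = 9.84×10^7 s.
Fraction reached: 1 − e^(−t/τ) = 0.53 ⇒ t = −τ ln(1 − 0.53) = τ × 0.755.
t = 7.43×10^7 s = 2.35 years.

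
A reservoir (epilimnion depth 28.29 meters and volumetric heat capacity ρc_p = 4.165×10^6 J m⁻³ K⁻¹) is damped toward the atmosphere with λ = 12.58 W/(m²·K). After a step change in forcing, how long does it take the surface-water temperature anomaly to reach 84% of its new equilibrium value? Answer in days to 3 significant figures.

199 days

Areal heat capacity C = ρc_p × D = 4.165×10^6 × 28.29 = 1.18×10^8 J m⁻² K⁻¹.
τ = C / λ = 1.18×10^8 / 12.58 = 9.37×10^6 s.
Fraction reached: 1 − e^(−t/τ) = 0.84 ⇒ t = −τ ln(1 − 0.84) = τ × 1.83.
t = 1.72×10^7 s = 199 days.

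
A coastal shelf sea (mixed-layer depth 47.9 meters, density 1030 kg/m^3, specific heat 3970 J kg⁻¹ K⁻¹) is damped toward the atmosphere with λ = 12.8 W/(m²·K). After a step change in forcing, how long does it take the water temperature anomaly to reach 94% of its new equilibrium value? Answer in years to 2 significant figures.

1.4 years

Areal heat capacity C = ρ c_p D = 1030 × 3970 × 47.9 = 1.96×10^8 J/(m²·K).
τ = C / λ = 1.96×10^8 / 12.8 = 1.53×10^7 s.
Fraction reached: 1 − e^(−t/τ) = 0.94 ⇒ t = −τ ln(1 − 0.94) = τ × 2.81.
t = 4.31×10^7 s = 1.36 years.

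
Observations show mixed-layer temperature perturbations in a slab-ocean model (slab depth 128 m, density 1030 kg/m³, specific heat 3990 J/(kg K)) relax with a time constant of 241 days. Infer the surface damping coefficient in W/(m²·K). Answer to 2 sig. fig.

25

Areal heat capacity C = ρ c_p D = 1030 × 3990 × 128 = 5.26×10^8 J/(m²·K).
τ = 241 days = 2.08×10^7 s.
λ = C / τ = 5.26×10^8 / 2.08×10^7 = 25.3 W/(m²·K).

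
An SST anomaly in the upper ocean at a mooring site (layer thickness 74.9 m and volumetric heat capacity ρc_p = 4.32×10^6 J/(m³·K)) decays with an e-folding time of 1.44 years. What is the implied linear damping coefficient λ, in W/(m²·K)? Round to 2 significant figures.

7.1

Areal heat capacity C = ρc_p × D = 4.32×10^6 × 74.9 = 3.24×10^8 J/(m^2 K).
τ = 1.44 years = 4.54×10^7 s.
λ = C / τ = 3.24×10^8 / 4.54×10^7 = 7.12 W/(m²·K).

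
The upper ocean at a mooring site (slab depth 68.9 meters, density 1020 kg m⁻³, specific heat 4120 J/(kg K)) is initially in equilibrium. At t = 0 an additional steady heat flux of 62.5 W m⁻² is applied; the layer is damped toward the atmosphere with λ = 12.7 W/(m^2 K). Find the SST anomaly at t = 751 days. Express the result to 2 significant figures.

Areal heat capacity C = ρ c_p D = 1020 × 4120 × 68.9 = 2.90×10^8 J m⁻² K⁻¹.
τ = C / λ = 2.90×10^8 / 12.7 = 2.28×10^7 s.
Equilibrium anomaly ΔT_eq = F / λ = 62.5 / 12.7 = 4.92 K.
t = 751 days = 6.49×10^7 s, so t/τ = 2.85.
ΔT(t) = ΔT_eq (1 − e^(−t/τ)) = 4.92 × (1 − e^−2.85) = 4.64 K.

4.6 K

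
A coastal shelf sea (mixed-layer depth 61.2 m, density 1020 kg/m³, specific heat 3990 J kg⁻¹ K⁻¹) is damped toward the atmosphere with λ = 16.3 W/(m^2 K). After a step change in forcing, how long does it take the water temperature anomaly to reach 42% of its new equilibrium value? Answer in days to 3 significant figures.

Areal heat capacity C = ρ c_p D = 1020 × 3990 × 61.2 = 2.49×10^8 J/(m²·K).
τ = C / λ = 2.49×10^8 / 16.3 = 1.53×10^7 s.
Fraction reached: 1 − e^(−t/τ) = 0.42 ⇒ t = −τ ln(1 − 0.42) = τ × 0.545.
t = 8.32×10^6 s = 96.3 days.

96.3 days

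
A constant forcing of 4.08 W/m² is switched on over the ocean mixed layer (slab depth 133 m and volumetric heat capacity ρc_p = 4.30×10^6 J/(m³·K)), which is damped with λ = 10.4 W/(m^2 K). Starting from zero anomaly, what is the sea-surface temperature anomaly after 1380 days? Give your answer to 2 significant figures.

Areal heat capacity C = ρc_p × D = 4.30×10^6 × 133 = 5.72×10^8 J/(m²·K).
τ = C / λ = 5.72×10^8 / 10.4 = 5.50×10^7 s.
Equilibrium anomaly ΔT_eq = F / λ = 4.08 / 10.4 = 0.392 K.
t = 1380 days = 1.19×10^8 s, so t/τ = 2.17.
ΔT(t) = ΔT_eq (1 − e^(−t/τ)) = 0.392 × (1 − e^−2.17) = 0.347 K.

0.35 K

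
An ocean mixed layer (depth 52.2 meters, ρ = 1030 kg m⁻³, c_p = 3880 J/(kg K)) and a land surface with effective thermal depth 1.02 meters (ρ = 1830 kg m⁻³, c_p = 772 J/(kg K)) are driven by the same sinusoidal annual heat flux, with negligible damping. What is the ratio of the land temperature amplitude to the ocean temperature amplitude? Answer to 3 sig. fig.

C_ocean = 1030 × 3880 × 52.2 = 2.09×10^8 J/(m²·K).
C_land = 1830 × 772 × 1.02 = 1.44×10^6 J/(m²·K).
Undamped amplitude ∝ 1/C, so A_land/A_ocean = C_ocean/C_land = 145.

145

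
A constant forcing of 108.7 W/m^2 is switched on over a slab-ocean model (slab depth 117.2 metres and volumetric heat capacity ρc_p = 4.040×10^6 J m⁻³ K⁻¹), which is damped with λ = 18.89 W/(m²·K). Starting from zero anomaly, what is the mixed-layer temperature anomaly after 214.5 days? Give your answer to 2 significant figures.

Areal heat capacity C = ρc_p × D = 4.040×10^6 × 117.2 = 4.73×10^8 J m⁻² K⁻¹.
τ = C / λ = 4.73×10^8 / 18.89 = 2.51×10^7 s.
Equilibrium anomaly ΔT_eq = F / λ = 108.7 / 18.89 = 5.75 K.
t = 214.5 days = 1.85×10^7 s, so t/τ = 0.739.
ΔT(t) = ΔT_eq (1 − e^(−t/τ)) = 5.75 × (1 − e^−0.739) = 3.01 K.

3.0 K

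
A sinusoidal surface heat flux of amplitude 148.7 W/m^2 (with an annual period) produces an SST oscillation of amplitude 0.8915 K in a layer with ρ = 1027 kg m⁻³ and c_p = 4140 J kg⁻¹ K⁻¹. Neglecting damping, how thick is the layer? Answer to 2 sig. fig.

200 m

ω = 2π / 3.15×10^7 s = 1.99×10^-7 s⁻¹.
Required C = F₀ / (A ω) = 148.7 / (0.8915 × 1.99×10^-7) = 8.37×10^8 J/(m²·K).
D = C / (ρ c_p) = 8.37×10^8 / (1027 × 4140) = 197 m.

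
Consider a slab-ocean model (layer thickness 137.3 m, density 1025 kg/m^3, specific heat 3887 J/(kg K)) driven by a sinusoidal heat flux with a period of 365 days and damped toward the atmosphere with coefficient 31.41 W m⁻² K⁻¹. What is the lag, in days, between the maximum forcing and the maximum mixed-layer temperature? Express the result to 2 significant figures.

75 days

Areal heat capacity C = ρ c_p D = 1025 × 3887 × 137.3 = 5.47×10^8 J/(m²·K).
ω = 2π / 3.15×10^7 s = 1.99×10^-7 s⁻¹.
Phase lag φ = arctan(Cω/λ) = arctan(109/31.41) = 1.29 rad.
Time lag = φ / ω = 1.29 / 1.99×10^-7 = 6.48×10^6 s = 75.0 days.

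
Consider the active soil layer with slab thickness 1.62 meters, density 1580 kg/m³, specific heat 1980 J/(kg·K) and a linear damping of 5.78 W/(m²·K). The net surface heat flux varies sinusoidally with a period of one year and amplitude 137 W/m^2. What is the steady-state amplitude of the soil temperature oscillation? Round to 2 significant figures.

Areal heat capacity C = ρ c_p D = 1580 × 1980 × 1.62 = 5.07×10^6 J m⁻² K⁻¹.
Angular frequency ω = 2π / T = 2π / 3.15×10^7 s = 1.99×10^-7 s⁻¹.
√((Cω)² + λ²) = √((1.01)² + 5.78²) = 5.87 W/(m²·K).
Amplitude A = F₀ / √((Cω)²+λ²) = 137 / 5.87 = 23.3 K.

23 K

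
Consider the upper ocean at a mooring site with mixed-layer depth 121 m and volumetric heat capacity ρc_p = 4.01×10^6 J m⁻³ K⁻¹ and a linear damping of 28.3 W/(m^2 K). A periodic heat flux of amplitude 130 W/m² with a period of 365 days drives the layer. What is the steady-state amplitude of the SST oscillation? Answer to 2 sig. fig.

1.3 K

Areal heat capacity C = ρc_p × D = 4.01×10^6 × 121 = 4.85×10^8 J m⁻² K⁻¹.
Angular frequency ω = 2π / T = 2π / 3.15×10^7 s = 1.99×10^-7 s⁻¹.
√((Cω)² + λ²) = √((96.7)² + 28.3²) = 101 W/(m²·K).
Amplitude A = F₀ / √((Cω)²+λ²) = 130 / 101 = 1.29 K.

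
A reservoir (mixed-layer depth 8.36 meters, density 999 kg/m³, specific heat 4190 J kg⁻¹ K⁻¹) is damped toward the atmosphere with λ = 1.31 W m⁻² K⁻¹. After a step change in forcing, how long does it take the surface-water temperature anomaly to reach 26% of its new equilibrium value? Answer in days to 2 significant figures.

93 days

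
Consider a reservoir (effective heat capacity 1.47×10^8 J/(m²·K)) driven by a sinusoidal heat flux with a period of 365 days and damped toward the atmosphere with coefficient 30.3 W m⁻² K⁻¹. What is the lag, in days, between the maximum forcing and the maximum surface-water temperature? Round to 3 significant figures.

44.6 days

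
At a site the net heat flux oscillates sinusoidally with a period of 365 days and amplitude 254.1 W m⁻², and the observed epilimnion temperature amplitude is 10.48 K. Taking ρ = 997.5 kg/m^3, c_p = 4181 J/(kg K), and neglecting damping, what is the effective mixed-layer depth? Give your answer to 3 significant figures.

ω = 2π / 3.15×10^7 s = 1.99×10^-7 s⁻¹.
Required C = F₀ / (A ω) = 254.1 / (10.48 × 1.99×10^-7) = 1.22×10^8 J/(m²·K).
D = C / (ρ c_p) = 1.22×10^8 / (997.5 × 4181) = 29.2 m.

29.2 m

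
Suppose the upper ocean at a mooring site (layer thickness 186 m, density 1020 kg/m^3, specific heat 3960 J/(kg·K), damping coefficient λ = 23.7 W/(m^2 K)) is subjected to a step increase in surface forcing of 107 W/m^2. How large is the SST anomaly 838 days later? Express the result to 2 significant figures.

4.1 K

Areal heat capacity C = ρ c_p D = 1020 × 3960 × 186 = 7.51×10^8 J/(m^2 K).
τ = C / λ = 7.51×10^8 / 23.7 = 3.17×10^7 s.
Equilibrium anomaly ΔT_eq = F / λ = 107 / 23.7 = 4.51 K.
t = 838 days = 7.24×10^7 s, so t/τ = 2.28.
ΔT(t) = ΔT_eq (1 − e^(−t/τ)) = 4.51 × (1 − e^−2.28) = 4.05 K.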